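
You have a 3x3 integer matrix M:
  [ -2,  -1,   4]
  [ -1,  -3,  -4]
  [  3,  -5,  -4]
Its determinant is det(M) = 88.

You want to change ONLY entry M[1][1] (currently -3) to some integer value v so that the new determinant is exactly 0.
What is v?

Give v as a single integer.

det is linear in entry M[1][1]: det = old_det + (v - -3) * C_11
Cofactor C_11 = -4
Want det = 0: 88 + (v - -3) * -4 = 0
  (v - -3) = -88 / -4 = 22
  v = -3 + (22) = 19

Answer: 19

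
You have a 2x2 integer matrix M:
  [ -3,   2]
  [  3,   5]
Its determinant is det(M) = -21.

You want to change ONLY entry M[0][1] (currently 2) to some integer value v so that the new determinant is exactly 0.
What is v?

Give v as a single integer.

Answer: -5

Derivation:
det is linear in entry M[0][1]: det = old_det + (v - 2) * C_01
Cofactor C_01 = -3
Want det = 0: -21 + (v - 2) * -3 = 0
  (v - 2) = 21 / -3 = -7
  v = 2 + (-7) = -5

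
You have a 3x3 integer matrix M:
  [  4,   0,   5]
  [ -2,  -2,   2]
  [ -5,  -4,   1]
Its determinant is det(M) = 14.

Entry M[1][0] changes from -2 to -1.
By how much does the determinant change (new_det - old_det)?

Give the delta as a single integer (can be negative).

Answer: -20

Derivation:
Cofactor C_10 = -20
Entry delta = -1 - -2 = 1
Det delta = entry_delta * cofactor = 1 * -20 = -20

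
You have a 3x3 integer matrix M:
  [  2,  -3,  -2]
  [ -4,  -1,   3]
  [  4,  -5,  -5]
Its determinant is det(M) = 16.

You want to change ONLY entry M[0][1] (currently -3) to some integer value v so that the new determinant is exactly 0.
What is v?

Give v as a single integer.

Answer: -1

Derivation:
det is linear in entry M[0][1]: det = old_det + (v - -3) * C_01
Cofactor C_01 = -8
Want det = 0: 16 + (v - -3) * -8 = 0
  (v - -3) = -16 / -8 = 2
  v = -3 + (2) = -1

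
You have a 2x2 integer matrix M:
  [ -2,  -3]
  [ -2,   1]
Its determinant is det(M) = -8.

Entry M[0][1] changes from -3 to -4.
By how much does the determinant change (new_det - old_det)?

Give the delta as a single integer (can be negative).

Answer: -2

Derivation:
Cofactor C_01 = 2
Entry delta = -4 - -3 = -1
Det delta = entry_delta * cofactor = -1 * 2 = -2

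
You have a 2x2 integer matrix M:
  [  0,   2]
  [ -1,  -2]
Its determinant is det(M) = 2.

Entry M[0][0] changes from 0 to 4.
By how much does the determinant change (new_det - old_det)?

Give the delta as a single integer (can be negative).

Answer: -8

Derivation:
Cofactor C_00 = -2
Entry delta = 4 - 0 = 4
Det delta = entry_delta * cofactor = 4 * -2 = -8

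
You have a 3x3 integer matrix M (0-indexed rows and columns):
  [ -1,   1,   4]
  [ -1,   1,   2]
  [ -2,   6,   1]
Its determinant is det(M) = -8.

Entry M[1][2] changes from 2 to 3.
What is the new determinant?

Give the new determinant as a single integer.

det is linear in row 1: changing M[1][2] by delta changes det by delta * cofactor(1,2).
Cofactor C_12 = (-1)^(1+2) * minor(1,2) = 4
Entry delta = 3 - 2 = 1
Det delta = 1 * 4 = 4
New det = -8 + 4 = -4

Answer: -4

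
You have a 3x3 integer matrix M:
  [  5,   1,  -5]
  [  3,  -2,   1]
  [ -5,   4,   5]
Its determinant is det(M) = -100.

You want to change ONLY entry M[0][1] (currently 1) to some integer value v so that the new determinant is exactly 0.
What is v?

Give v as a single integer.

Answer: -4

Derivation:
det is linear in entry M[0][1]: det = old_det + (v - 1) * C_01
Cofactor C_01 = -20
Want det = 0: -100 + (v - 1) * -20 = 0
  (v - 1) = 100 / -20 = -5
  v = 1 + (-5) = -4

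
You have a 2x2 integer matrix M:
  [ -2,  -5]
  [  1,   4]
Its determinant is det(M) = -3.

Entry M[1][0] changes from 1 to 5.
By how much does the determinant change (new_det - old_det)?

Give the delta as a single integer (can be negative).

Answer: 20

Derivation:
Cofactor C_10 = 5
Entry delta = 5 - 1 = 4
Det delta = entry_delta * cofactor = 4 * 5 = 20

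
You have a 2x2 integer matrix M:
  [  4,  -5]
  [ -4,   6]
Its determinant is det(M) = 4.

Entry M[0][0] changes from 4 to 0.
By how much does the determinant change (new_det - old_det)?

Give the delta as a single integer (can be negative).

Cofactor C_00 = 6
Entry delta = 0 - 4 = -4
Det delta = entry_delta * cofactor = -4 * 6 = -24

Answer: -24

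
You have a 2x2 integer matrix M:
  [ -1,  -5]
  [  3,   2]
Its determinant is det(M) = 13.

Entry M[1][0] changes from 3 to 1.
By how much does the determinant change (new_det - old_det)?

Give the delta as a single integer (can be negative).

Cofactor C_10 = 5
Entry delta = 1 - 3 = -2
Det delta = entry_delta * cofactor = -2 * 5 = -10

Answer: -10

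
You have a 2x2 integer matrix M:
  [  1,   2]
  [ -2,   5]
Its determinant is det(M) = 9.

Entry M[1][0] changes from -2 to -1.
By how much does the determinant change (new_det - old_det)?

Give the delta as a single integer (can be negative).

Answer: -2

Derivation:
Cofactor C_10 = -2
Entry delta = -1 - -2 = 1
Det delta = entry_delta * cofactor = 1 * -2 = -2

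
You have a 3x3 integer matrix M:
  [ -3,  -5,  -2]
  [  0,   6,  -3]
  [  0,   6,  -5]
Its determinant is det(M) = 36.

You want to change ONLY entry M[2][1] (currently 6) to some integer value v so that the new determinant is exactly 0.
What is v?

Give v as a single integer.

det is linear in entry M[2][1]: det = old_det + (v - 6) * C_21
Cofactor C_21 = -9
Want det = 0: 36 + (v - 6) * -9 = 0
  (v - 6) = -36 / -9 = 4
  v = 6 + (4) = 10

Answer: 10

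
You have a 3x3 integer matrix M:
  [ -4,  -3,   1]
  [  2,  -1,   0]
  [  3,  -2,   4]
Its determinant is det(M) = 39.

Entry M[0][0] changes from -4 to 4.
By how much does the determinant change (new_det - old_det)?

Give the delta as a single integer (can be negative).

Answer: -32

Derivation:
Cofactor C_00 = -4
Entry delta = 4 - -4 = 8
Det delta = entry_delta * cofactor = 8 * -4 = -32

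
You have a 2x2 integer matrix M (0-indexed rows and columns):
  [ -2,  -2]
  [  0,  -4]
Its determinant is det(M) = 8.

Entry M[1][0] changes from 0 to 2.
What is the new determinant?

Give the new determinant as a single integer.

det is linear in row 1: changing M[1][0] by delta changes det by delta * cofactor(1,0).
Cofactor C_10 = (-1)^(1+0) * minor(1,0) = 2
Entry delta = 2 - 0 = 2
Det delta = 2 * 2 = 4
New det = 8 + 4 = 12

Answer: 12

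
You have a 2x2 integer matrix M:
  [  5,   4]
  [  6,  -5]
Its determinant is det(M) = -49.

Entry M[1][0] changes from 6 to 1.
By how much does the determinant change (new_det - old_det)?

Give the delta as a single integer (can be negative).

Cofactor C_10 = -4
Entry delta = 1 - 6 = -5
Det delta = entry_delta * cofactor = -5 * -4 = 20

Answer: 20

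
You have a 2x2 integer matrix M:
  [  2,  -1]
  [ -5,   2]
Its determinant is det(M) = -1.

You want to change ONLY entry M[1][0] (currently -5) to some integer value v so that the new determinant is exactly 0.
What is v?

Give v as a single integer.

det is linear in entry M[1][0]: det = old_det + (v - -5) * C_10
Cofactor C_10 = 1
Want det = 0: -1 + (v - -5) * 1 = 0
  (v - -5) = 1 / 1 = 1
  v = -5 + (1) = -4

Answer: -4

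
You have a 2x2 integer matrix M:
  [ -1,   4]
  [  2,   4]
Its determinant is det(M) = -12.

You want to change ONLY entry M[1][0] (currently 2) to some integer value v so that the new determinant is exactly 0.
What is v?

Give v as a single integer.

Answer: -1

Derivation:
det is linear in entry M[1][0]: det = old_det + (v - 2) * C_10
Cofactor C_10 = -4
Want det = 0: -12 + (v - 2) * -4 = 0
  (v - 2) = 12 / -4 = -3
  v = 2 + (-3) = -1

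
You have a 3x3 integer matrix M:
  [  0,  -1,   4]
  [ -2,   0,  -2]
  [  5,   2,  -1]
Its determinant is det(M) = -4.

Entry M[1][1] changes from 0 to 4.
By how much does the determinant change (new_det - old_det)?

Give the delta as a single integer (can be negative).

Cofactor C_11 = -20
Entry delta = 4 - 0 = 4
Det delta = entry_delta * cofactor = 4 * -20 = -80

Answer: -80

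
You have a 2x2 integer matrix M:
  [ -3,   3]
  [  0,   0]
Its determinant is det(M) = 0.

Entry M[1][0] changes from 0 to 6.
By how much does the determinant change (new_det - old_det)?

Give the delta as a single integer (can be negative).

Cofactor C_10 = -3
Entry delta = 6 - 0 = 6
Det delta = entry_delta * cofactor = 6 * -3 = -18

Answer: -18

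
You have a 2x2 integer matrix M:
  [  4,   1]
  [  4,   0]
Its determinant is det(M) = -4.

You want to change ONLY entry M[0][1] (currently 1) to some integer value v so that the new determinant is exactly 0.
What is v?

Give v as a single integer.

Answer: 0

Derivation:
det is linear in entry M[0][1]: det = old_det + (v - 1) * C_01
Cofactor C_01 = -4
Want det = 0: -4 + (v - 1) * -4 = 0
  (v - 1) = 4 / -4 = -1
  v = 1 + (-1) = 0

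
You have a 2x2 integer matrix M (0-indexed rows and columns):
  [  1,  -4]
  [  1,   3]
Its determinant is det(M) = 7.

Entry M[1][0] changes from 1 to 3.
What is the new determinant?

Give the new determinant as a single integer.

Answer: 15

Derivation:
det is linear in row 1: changing M[1][0] by delta changes det by delta * cofactor(1,0).
Cofactor C_10 = (-1)^(1+0) * minor(1,0) = 4
Entry delta = 3 - 1 = 2
Det delta = 2 * 4 = 8
New det = 7 + 8 = 15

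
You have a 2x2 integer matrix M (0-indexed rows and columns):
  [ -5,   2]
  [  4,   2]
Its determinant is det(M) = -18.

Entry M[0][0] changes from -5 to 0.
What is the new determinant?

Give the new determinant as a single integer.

Answer: -8

Derivation:
det is linear in row 0: changing M[0][0] by delta changes det by delta * cofactor(0,0).
Cofactor C_00 = (-1)^(0+0) * minor(0,0) = 2
Entry delta = 0 - -5 = 5
Det delta = 5 * 2 = 10
New det = -18 + 10 = -8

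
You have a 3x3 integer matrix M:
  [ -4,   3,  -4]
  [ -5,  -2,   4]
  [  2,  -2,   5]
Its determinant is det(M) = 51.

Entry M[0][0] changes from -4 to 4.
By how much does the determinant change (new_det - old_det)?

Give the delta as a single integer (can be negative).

Cofactor C_00 = -2
Entry delta = 4 - -4 = 8
Det delta = entry_delta * cofactor = 8 * -2 = -16

Answer: -16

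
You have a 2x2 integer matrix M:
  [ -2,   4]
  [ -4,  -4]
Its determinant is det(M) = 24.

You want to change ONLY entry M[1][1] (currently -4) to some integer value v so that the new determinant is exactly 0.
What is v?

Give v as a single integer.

det is linear in entry M[1][1]: det = old_det + (v - -4) * C_11
Cofactor C_11 = -2
Want det = 0: 24 + (v - -4) * -2 = 0
  (v - -4) = -24 / -2 = 12
  v = -4 + (12) = 8

Answer: 8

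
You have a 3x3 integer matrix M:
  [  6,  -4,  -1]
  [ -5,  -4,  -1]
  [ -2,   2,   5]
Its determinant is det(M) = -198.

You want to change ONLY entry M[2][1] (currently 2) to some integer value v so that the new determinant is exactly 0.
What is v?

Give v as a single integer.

det is linear in entry M[2][1]: det = old_det + (v - 2) * C_21
Cofactor C_21 = 11
Want det = 0: -198 + (v - 2) * 11 = 0
  (v - 2) = 198 / 11 = 18
  v = 2 + (18) = 20

Answer: 20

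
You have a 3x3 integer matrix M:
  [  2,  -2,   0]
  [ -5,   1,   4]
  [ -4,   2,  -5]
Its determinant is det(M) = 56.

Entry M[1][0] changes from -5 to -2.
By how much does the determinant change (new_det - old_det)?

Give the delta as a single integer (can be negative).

Cofactor C_10 = -10
Entry delta = -2 - -5 = 3
Det delta = entry_delta * cofactor = 3 * -10 = -30

Answer: -30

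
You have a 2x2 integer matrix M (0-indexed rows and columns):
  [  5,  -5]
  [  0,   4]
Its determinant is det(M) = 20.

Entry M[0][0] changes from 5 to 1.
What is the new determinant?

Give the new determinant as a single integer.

det is linear in row 0: changing M[0][0] by delta changes det by delta * cofactor(0,0).
Cofactor C_00 = (-1)^(0+0) * minor(0,0) = 4
Entry delta = 1 - 5 = -4
Det delta = -4 * 4 = -16
New det = 20 + -16 = 4

Answer: 4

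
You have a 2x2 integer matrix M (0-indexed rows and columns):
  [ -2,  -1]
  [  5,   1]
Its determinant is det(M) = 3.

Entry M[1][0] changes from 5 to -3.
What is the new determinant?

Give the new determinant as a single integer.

det is linear in row 1: changing M[1][0] by delta changes det by delta * cofactor(1,0).
Cofactor C_10 = (-1)^(1+0) * minor(1,0) = 1
Entry delta = -3 - 5 = -8
Det delta = -8 * 1 = -8
New det = 3 + -8 = -5

Answer: -5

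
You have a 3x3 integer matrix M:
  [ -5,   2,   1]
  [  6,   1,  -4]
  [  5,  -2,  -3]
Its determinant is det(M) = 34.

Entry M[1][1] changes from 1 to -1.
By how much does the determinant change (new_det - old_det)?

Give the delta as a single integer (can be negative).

Cofactor C_11 = 10
Entry delta = -1 - 1 = -2
Det delta = entry_delta * cofactor = -2 * 10 = -20

Answer: -20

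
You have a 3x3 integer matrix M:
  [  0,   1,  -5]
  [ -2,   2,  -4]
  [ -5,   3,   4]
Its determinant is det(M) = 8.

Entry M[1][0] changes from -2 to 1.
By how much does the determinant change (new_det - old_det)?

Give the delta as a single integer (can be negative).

Answer: -57

Derivation:
Cofactor C_10 = -19
Entry delta = 1 - -2 = 3
Det delta = entry_delta * cofactor = 3 * -19 = -57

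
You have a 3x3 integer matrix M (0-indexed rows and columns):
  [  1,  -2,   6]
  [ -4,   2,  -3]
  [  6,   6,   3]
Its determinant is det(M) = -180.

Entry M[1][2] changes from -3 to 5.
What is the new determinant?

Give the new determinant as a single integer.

det is linear in row 1: changing M[1][2] by delta changes det by delta * cofactor(1,2).
Cofactor C_12 = (-1)^(1+2) * minor(1,2) = -18
Entry delta = 5 - -3 = 8
Det delta = 8 * -18 = -144
New det = -180 + -144 = -324

Answer: -324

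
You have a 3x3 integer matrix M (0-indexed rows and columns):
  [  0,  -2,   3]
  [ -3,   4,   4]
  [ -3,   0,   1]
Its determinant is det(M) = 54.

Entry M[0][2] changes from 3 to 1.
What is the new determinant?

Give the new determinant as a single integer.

Answer: 30

Derivation:
det is linear in row 0: changing M[0][2] by delta changes det by delta * cofactor(0,2).
Cofactor C_02 = (-1)^(0+2) * minor(0,2) = 12
Entry delta = 1 - 3 = -2
Det delta = -2 * 12 = -24
New det = 54 + -24 = 30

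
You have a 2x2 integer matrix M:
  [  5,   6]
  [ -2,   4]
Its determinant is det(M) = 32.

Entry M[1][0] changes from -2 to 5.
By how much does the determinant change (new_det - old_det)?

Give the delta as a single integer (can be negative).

Cofactor C_10 = -6
Entry delta = 5 - -2 = 7
Det delta = entry_delta * cofactor = 7 * -6 = -42

Answer: -42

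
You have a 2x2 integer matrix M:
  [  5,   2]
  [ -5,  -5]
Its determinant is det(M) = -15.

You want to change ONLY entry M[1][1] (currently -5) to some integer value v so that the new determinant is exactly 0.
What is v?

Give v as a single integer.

det is linear in entry M[1][1]: det = old_det + (v - -5) * C_11
Cofactor C_11 = 5
Want det = 0: -15 + (v - -5) * 5 = 0
  (v - -5) = 15 / 5 = 3
  v = -5 + (3) = -2

Answer: -2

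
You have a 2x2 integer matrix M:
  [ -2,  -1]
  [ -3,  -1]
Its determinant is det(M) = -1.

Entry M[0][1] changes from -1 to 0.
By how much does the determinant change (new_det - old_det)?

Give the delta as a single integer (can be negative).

Cofactor C_01 = 3
Entry delta = 0 - -1 = 1
Det delta = entry_delta * cofactor = 1 * 3 = 3

Answer: 3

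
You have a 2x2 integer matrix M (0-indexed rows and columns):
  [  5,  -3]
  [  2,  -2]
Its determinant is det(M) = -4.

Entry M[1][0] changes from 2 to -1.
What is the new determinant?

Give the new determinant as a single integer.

det is linear in row 1: changing M[1][0] by delta changes det by delta * cofactor(1,0).
Cofactor C_10 = (-1)^(1+0) * minor(1,0) = 3
Entry delta = -1 - 2 = -3
Det delta = -3 * 3 = -9
New det = -4 + -9 = -13

Answer: -13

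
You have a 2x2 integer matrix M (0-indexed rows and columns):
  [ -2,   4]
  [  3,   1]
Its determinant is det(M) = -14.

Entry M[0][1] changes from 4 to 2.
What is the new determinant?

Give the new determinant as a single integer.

Answer: -8

Derivation:
det is linear in row 0: changing M[0][1] by delta changes det by delta * cofactor(0,1).
Cofactor C_01 = (-1)^(0+1) * minor(0,1) = -3
Entry delta = 2 - 4 = -2
Det delta = -2 * -3 = 6
New det = -14 + 6 = -8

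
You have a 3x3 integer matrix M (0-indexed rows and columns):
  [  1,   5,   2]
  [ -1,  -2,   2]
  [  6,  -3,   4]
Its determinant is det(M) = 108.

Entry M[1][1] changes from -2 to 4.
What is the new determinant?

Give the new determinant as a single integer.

Answer: 60

Derivation:
det is linear in row 1: changing M[1][1] by delta changes det by delta * cofactor(1,1).
Cofactor C_11 = (-1)^(1+1) * minor(1,1) = -8
Entry delta = 4 - -2 = 6
Det delta = 6 * -8 = -48
New det = 108 + -48 = 60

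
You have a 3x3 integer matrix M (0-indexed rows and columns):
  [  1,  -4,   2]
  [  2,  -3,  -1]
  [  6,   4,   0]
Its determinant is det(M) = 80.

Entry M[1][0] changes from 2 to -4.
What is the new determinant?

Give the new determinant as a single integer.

det is linear in row 1: changing M[1][0] by delta changes det by delta * cofactor(1,0).
Cofactor C_10 = (-1)^(1+0) * minor(1,0) = 8
Entry delta = -4 - 2 = -6
Det delta = -6 * 8 = -48
New det = 80 + -48 = 32

Answer: 32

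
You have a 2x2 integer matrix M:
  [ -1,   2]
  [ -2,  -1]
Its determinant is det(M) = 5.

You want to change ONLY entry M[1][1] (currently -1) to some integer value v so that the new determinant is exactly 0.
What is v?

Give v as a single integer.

det is linear in entry M[1][1]: det = old_det + (v - -1) * C_11
Cofactor C_11 = -1
Want det = 0: 5 + (v - -1) * -1 = 0
  (v - -1) = -5 / -1 = 5
  v = -1 + (5) = 4

Answer: 4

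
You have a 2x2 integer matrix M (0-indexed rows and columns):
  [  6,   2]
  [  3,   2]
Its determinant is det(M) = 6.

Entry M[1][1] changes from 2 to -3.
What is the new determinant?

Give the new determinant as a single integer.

det is linear in row 1: changing M[1][1] by delta changes det by delta * cofactor(1,1).
Cofactor C_11 = (-1)^(1+1) * minor(1,1) = 6
Entry delta = -3 - 2 = -5
Det delta = -5 * 6 = -30
New det = 6 + -30 = -24

Answer: -24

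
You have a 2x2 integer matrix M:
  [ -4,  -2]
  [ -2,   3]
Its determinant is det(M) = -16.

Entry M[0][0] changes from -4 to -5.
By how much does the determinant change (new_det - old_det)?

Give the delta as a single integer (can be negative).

Cofactor C_00 = 3
Entry delta = -5 - -4 = -1
Det delta = entry_delta * cofactor = -1 * 3 = -3

Answer: -3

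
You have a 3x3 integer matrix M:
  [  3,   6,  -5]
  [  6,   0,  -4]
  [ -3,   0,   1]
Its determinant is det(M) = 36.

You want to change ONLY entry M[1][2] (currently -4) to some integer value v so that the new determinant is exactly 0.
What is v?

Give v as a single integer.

det is linear in entry M[1][2]: det = old_det + (v - -4) * C_12
Cofactor C_12 = -18
Want det = 0: 36 + (v - -4) * -18 = 0
  (v - -4) = -36 / -18 = 2
  v = -4 + (2) = -2

Answer: -2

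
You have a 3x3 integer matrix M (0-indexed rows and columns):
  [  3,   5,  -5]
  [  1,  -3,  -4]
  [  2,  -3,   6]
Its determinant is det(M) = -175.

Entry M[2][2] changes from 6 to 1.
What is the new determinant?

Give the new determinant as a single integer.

Answer: -105

Derivation:
det is linear in row 2: changing M[2][2] by delta changes det by delta * cofactor(2,2).
Cofactor C_22 = (-1)^(2+2) * minor(2,2) = -14
Entry delta = 1 - 6 = -5
Det delta = -5 * -14 = 70
New det = -175 + 70 = -105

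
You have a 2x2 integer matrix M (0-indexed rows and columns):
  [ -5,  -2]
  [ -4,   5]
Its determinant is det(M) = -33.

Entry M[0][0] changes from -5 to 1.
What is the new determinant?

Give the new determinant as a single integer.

det is linear in row 0: changing M[0][0] by delta changes det by delta * cofactor(0,0).
Cofactor C_00 = (-1)^(0+0) * minor(0,0) = 5
Entry delta = 1 - -5 = 6
Det delta = 6 * 5 = 30
New det = -33 + 30 = -3

Answer: -3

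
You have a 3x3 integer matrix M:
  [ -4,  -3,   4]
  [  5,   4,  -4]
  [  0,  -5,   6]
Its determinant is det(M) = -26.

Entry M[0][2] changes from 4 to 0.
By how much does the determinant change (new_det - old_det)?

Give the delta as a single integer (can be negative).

Answer: 100

Derivation:
Cofactor C_02 = -25
Entry delta = 0 - 4 = -4
Det delta = entry_delta * cofactor = -4 * -25 = 100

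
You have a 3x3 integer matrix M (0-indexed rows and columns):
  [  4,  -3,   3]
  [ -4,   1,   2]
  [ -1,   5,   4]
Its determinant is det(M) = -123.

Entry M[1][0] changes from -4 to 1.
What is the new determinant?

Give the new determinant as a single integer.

Answer: 12

Derivation:
det is linear in row 1: changing M[1][0] by delta changes det by delta * cofactor(1,0).
Cofactor C_10 = (-1)^(1+0) * minor(1,0) = 27
Entry delta = 1 - -4 = 5
Det delta = 5 * 27 = 135
New det = -123 + 135 = 12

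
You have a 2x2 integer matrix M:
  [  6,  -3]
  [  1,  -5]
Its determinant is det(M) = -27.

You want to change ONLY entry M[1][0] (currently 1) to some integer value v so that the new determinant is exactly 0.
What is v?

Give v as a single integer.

Answer: 10

Derivation:
det is linear in entry M[1][0]: det = old_det + (v - 1) * C_10
Cofactor C_10 = 3
Want det = 0: -27 + (v - 1) * 3 = 0
  (v - 1) = 27 / 3 = 9
  v = 1 + (9) = 10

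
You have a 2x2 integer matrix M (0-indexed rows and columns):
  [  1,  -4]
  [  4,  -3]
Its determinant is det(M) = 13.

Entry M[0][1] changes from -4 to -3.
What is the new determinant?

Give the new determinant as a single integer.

Answer: 9

Derivation:
det is linear in row 0: changing M[0][1] by delta changes det by delta * cofactor(0,1).
Cofactor C_01 = (-1)^(0+1) * minor(0,1) = -4
Entry delta = -3 - -4 = 1
Det delta = 1 * -4 = -4
New det = 13 + -4 = 9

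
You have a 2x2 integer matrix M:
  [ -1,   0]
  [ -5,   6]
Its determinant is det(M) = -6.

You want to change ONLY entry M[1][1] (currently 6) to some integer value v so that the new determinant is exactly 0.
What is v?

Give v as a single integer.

det is linear in entry M[1][1]: det = old_det + (v - 6) * C_11
Cofactor C_11 = -1
Want det = 0: -6 + (v - 6) * -1 = 0
  (v - 6) = 6 / -1 = -6
  v = 6 + (-6) = 0

Answer: 0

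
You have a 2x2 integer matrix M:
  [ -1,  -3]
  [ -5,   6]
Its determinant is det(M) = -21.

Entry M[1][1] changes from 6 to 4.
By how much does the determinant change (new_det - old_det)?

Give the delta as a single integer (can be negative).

Answer: 2

Derivation:
Cofactor C_11 = -1
Entry delta = 4 - 6 = -2
Det delta = entry_delta * cofactor = -2 * -1 = 2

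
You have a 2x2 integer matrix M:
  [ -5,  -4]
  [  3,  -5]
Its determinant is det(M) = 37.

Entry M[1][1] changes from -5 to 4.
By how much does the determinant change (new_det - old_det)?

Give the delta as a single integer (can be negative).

Cofactor C_11 = -5
Entry delta = 4 - -5 = 9
Det delta = entry_delta * cofactor = 9 * -5 = -45

Answer: -45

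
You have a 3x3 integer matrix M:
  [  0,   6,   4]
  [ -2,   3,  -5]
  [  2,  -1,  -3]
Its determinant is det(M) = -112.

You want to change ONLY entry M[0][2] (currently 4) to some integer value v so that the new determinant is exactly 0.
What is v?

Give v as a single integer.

det is linear in entry M[0][2]: det = old_det + (v - 4) * C_02
Cofactor C_02 = -4
Want det = 0: -112 + (v - 4) * -4 = 0
  (v - 4) = 112 / -4 = -28
  v = 4 + (-28) = -24

Answer: -24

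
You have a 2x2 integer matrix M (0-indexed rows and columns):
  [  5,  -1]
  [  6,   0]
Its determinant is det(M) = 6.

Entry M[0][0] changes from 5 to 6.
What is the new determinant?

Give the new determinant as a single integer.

det is linear in row 0: changing M[0][0] by delta changes det by delta * cofactor(0,0).
Cofactor C_00 = (-1)^(0+0) * minor(0,0) = 0
Entry delta = 6 - 5 = 1
Det delta = 1 * 0 = 0
New det = 6 + 0 = 6

Answer: 6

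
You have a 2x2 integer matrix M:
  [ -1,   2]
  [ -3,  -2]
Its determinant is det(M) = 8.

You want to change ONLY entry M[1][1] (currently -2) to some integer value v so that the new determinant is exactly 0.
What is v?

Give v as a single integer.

Answer: 6

Derivation:
det is linear in entry M[1][1]: det = old_det + (v - -2) * C_11
Cofactor C_11 = -1
Want det = 0: 8 + (v - -2) * -1 = 0
  (v - -2) = -8 / -1 = 8
  v = -2 + (8) = 6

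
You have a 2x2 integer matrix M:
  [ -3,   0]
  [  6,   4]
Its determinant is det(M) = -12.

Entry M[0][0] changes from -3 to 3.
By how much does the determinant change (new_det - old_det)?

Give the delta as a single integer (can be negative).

Cofactor C_00 = 4
Entry delta = 3 - -3 = 6
Det delta = entry_delta * cofactor = 6 * 4 = 24

Answer: 24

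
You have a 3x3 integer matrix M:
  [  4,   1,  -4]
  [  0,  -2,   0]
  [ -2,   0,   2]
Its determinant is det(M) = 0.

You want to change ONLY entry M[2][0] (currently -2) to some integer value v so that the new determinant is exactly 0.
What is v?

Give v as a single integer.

det is linear in entry M[2][0]: det = old_det + (v - -2) * C_20
Cofactor C_20 = -8
Want det = 0: 0 + (v - -2) * -8 = 0
  (v - -2) = 0 / -8 = 0
  v = -2 + (0) = -2

Answer: -2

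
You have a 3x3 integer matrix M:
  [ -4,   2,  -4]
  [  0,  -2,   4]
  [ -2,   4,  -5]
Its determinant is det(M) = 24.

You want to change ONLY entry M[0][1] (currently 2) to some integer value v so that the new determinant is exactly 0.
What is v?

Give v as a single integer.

Answer: 5

Derivation:
det is linear in entry M[0][1]: det = old_det + (v - 2) * C_01
Cofactor C_01 = -8
Want det = 0: 24 + (v - 2) * -8 = 0
  (v - 2) = -24 / -8 = 3
  v = 2 + (3) = 5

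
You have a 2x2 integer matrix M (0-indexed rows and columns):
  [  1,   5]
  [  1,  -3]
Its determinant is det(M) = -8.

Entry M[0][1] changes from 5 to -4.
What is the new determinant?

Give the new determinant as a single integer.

Answer: 1

Derivation:
det is linear in row 0: changing M[0][1] by delta changes det by delta * cofactor(0,1).
Cofactor C_01 = (-1)^(0+1) * minor(0,1) = -1
Entry delta = -4 - 5 = -9
Det delta = -9 * -1 = 9
New det = -8 + 9 = 1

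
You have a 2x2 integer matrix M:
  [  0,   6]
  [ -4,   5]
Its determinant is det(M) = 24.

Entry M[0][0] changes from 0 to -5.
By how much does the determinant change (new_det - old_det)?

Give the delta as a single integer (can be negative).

Answer: -25

Derivation:
Cofactor C_00 = 5
Entry delta = -5 - 0 = -5
Det delta = entry_delta * cofactor = -5 * 5 = -25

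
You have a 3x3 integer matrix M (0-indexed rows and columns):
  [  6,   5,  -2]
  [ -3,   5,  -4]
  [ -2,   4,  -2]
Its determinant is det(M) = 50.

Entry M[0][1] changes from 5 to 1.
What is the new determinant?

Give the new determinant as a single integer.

Answer: 42

Derivation:
det is linear in row 0: changing M[0][1] by delta changes det by delta * cofactor(0,1).
Cofactor C_01 = (-1)^(0+1) * minor(0,1) = 2
Entry delta = 1 - 5 = -4
Det delta = -4 * 2 = -8
New det = 50 + -8 = 42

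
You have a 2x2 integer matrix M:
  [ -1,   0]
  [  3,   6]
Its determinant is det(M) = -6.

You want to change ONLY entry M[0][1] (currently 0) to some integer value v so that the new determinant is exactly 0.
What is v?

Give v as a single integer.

det is linear in entry M[0][1]: det = old_det + (v - 0) * C_01
Cofactor C_01 = -3
Want det = 0: -6 + (v - 0) * -3 = 0
  (v - 0) = 6 / -3 = -2
  v = 0 + (-2) = -2

Answer: -2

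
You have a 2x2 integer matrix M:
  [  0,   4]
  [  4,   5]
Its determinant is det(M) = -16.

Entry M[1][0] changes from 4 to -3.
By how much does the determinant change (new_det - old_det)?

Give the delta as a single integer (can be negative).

Cofactor C_10 = -4
Entry delta = -3 - 4 = -7
Det delta = entry_delta * cofactor = -7 * -4 = 28

Answer: 28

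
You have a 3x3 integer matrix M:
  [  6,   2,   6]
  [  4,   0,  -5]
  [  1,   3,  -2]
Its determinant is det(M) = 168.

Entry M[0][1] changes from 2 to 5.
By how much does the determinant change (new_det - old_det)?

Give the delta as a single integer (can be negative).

Answer: 9

Derivation:
Cofactor C_01 = 3
Entry delta = 5 - 2 = 3
Det delta = entry_delta * cofactor = 3 * 3 = 9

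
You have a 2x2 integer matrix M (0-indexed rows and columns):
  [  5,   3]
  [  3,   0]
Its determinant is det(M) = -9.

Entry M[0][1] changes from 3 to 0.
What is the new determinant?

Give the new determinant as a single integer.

det is linear in row 0: changing M[0][1] by delta changes det by delta * cofactor(0,1).
Cofactor C_01 = (-1)^(0+1) * minor(0,1) = -3
Entry delta = 0 - 3 = -3
Det delta = -3 * -3 = 9
New det = -9 + 9 = 0

Answer: 0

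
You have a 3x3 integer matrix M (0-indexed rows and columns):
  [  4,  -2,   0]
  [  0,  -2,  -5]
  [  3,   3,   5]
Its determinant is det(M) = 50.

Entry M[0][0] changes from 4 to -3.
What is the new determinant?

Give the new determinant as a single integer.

det is linear in row 0: changing M[0][0] by delta changes det by delta * cofactor(0,0).
Cofactor C_00 = (-1)^(0+0) * minor(0,0) = 5
Entry delta = -3 - 4 = -7
Det delta = -7 * 5 = -35
New det = 50 + -35 = 15

Answer: 15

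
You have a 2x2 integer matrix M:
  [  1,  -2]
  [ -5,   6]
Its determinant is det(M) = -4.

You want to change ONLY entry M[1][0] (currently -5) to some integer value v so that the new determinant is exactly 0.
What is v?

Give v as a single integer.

Answer: -3

Derivation:
det is linear in entry M[1][0]: det = old_det + (v - -5) * C_10
Cofactor C_10 = 2
Want det = 0: -4 + (v - -5) * 2 = 0
  (v - -5) = 4 / 2 = 2
  v = -5 + (2) = -3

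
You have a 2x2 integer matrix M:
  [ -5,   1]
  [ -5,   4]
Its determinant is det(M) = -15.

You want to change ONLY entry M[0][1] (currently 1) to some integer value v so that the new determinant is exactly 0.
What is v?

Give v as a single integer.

Answer: 4

Derivation:
det is linear in entry M[0][1]: det = old_det + (v - 1) * C_01
Cofactor C_01 = 5
Want det = 0: -15 + (v - 1) * 5 = 0
  (v - 1) = 15 / 5 = 3
  v = 1 + (3) = 4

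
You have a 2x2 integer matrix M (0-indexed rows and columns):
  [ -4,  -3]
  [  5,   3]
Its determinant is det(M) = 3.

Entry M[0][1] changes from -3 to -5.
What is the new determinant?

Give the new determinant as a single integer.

Answer: 13

Derivation:
det is linear in row 0: changing M[0][1] by delta changes det by delta * cofactor(0,1).
Cofactor C_01 = (-1)^(0+1) * minor(0,1) = -5
Entry delta = -5 - -3 = -2
Det delta = -2 * -5 = 10
New det = 3 + 10 = 13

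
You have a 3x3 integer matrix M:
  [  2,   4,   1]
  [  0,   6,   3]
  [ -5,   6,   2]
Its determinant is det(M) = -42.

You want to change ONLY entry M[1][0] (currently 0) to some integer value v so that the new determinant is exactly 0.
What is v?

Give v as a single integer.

det is linear in entry M[1][0]: det = old_det + (v - 0) * C_10
Cofactor C_10 = -2
Want det = 0: -42 + (v - 0) * -2 = 0
  (v - 0) = 42 / -2 = -21
  v = 0 + (-21) = -21

Answer: -21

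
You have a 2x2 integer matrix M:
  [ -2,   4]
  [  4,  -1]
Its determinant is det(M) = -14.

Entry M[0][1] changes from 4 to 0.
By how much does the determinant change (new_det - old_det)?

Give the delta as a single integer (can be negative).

Cofactor C_01 = -4
Entry delta = 0 - 4 = -4
Det delta = entry_delta * cofactor = -4 * -4 = 16

Answer: 16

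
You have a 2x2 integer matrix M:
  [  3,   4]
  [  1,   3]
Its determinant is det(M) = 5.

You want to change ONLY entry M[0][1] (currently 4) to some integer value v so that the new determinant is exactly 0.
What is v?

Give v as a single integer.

Answer: 9

Derivation:
det is linear in entry M[0][1]: det = old_det + (v - 4) * C_01
Cofactor C_01 = -1
Want det = 0: 5 + (v - 4) * -1 = 0
  (v - 4) = -5 / -1 = 5
  v = 4 + (5) = 9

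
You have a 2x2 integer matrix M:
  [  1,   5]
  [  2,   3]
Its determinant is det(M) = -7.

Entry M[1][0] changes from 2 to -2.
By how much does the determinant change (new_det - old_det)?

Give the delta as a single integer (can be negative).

Answer: 20

Derivation:
Cofactor C_10 = -5
Entry delta = -2 - 2 = -4
Det delta = entry_delta * cofactor = -4 * -5 = 20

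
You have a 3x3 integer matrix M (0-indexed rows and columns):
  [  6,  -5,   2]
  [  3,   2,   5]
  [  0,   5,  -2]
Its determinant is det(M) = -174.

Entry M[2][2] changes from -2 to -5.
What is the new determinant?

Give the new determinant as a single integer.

det is linear in row 2: changing M[2][2] by delta changes det by delta * cofactor(2,2).
Cofactor C_22 = (-1)^(2+2) * minor(2,2) = 27
Entry delta = -5 - -2 = -3
Det delta = -3 * 27 = -81
New det = -174 + -81 = -255

Answer: -255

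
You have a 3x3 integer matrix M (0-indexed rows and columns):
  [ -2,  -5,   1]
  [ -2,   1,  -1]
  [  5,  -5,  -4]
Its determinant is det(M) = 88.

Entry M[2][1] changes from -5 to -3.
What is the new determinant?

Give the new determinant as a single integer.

det is linear in row 2: changing M[2][1] by delta changes det by delta * cofactor(2,1).
Cofactor C_21 = (-1)^(2+1) * minor(2,1) = -4
Entry delta = -3 - -5 = 2
Det delta = 2 * -4 = -8
New det = 88 + -8 = 80

Answer: 80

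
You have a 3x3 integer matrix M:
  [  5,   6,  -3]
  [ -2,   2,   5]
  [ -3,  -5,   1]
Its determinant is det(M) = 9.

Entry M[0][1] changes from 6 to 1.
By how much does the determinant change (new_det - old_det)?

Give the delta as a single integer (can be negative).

Answer: 65

Derivation:
Cofactor C_01 = -13
Entry delta = 1 - 6 = -5
Det delta = entry_delta * cofactor = -5 * -13 = 65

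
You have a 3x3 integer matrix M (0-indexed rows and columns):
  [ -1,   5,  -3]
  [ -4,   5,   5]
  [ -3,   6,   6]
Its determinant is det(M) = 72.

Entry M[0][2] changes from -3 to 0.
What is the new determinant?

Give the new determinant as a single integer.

det is linear in row 0: changing M[0][2] by delta changes det by delta * cofactor(0,2).
Cofactor C_02 = (-1)^(0+2) * minor(0,2) = -9
Entry delta = 0 - -3 = 3
Det delta = 3 * -9 = -27
New det = 72 + -27 = 45

Answer: 45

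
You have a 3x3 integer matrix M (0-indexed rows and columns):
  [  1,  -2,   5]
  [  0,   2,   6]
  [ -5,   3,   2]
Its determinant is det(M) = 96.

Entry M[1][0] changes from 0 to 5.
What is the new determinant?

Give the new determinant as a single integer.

det is linear in row 1: changing M[1][0] by delta changes det by delta * cofactor(1,0).
Cofactor C_10 = (-1)^(1+0) * minor(1,0) = 19
Entry delta = 5 - 0 = 5
Det delta = 5 * 19 = 95
New det = 96 + 95 = 191

Answer: 191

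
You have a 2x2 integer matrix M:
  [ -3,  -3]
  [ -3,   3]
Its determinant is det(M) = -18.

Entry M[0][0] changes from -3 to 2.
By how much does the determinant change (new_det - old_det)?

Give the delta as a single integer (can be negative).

Answer: 15

Derivation:
Cofactor C_00 = 3
Entry delta = 2 - -3 = 5
Det delta = entry_delta * cofactor = 5 * 3 = 15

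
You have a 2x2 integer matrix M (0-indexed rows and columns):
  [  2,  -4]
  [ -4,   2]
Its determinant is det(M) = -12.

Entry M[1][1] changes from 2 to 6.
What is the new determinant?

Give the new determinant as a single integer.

Answer: -4

Derivation:
det is linear in row 1: changing M[1][1] by delta changes det by delta * cofactor(1,1).
Cofactor C_11 = (-1)^(1+1) * minor(1,1) = 2
Entry delta = 6 - 2 = 4
Det delta = 4 * 2 = 8
New det = -12 + 8 = -4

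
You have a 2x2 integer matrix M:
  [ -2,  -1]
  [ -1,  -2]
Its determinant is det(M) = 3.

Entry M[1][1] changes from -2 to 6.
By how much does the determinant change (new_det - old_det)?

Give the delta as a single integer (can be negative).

Answer: -16

Derivation:
Cofactor C_11 = -2
Entry delta = 6 - -2 = 8
Det delta = entry_delta * cofactor = 8 * -2 = -16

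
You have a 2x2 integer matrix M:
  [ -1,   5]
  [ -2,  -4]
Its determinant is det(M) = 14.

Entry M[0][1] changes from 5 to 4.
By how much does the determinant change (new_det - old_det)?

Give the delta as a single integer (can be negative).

Answer: -2

Derivation:
Cofactor C_01 = 2
Entry delta = 4 - 5 = -1
Det delta = entry_delta * cofactor = -1 * 2 = -2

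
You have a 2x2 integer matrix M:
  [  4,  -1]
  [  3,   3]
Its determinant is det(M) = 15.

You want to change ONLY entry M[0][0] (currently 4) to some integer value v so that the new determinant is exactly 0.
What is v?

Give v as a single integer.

det is linear in entry M[0][0]: det = old_det + (v - 4) * C_00
Cofactor C_00 = 3
Want det = 0: 15 + (v - 4) * 3 = 0
  (v - 4) = -15 / 3 = -5
  v = 4 + (-5) = -1

Answer: -1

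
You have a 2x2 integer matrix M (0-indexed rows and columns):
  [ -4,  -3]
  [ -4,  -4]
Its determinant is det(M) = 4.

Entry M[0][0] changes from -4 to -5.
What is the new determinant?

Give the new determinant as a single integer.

det is linear in row 0: changing M[0][0] by delta changes det by delta * cofactor(0,0).
Cofactor C_00 = (-1)^(0+0) * minor(0,0) = -4
Entry delta = -5 - -4 = -1
Det delta = -1 * -4 = 4
New det = 4 + 4 = 8

Answer: 8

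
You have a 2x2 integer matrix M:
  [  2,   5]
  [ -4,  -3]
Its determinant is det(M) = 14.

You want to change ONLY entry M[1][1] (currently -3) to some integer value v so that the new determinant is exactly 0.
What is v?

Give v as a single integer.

Answer: -10

Derivation:
det is linear in entry M[1][1]: det = old_det + (v - -3) * C_11
Cofactor C_11 = 2
Want det = 0: 14 + (v - -3) * 2 = 0
  (v - -3) = -14 / 2 = -7
  v = -3 + (-7) = -10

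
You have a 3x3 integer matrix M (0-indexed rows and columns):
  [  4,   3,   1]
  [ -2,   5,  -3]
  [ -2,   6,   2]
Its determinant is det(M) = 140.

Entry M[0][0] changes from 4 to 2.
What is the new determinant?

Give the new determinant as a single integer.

Answer: 84

Derivation:
det is linear in row 0: changing M[0][0] by delta changes det by delta * cofactor(0,0).
Cofactor C_00 = (-1)^(0+0) * minor(0,0) = 28
Entry delta = 2 - 4 = -2
Det delta = -2 * 28 = -56
New det = 140 + -56 = 84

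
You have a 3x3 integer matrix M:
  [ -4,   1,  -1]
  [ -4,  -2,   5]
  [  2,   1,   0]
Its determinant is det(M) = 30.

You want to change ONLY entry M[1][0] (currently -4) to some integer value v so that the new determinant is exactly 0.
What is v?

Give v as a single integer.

det is linear in entry M[1][0]: det = old_det + (v - -4) * C_10
Cofactor C_10 = -1
Want det = 0: 30 + (v - -4) * -1 = 0
  (v - -4) = -30 / -1 = 30
  v = -4 + (30) = 26

Answer: 26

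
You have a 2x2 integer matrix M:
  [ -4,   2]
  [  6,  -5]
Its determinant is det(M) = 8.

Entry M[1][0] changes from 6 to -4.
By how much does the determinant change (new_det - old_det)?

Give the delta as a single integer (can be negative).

Cofactor C_10 = -2
Entry delta = -4 - 6 = -10
Det delta = entry_delta * cofactor = -10 * -2 = 20

Answer: 20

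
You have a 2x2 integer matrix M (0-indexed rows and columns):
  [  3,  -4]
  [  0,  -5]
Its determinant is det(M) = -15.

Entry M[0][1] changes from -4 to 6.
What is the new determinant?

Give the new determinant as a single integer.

det is linear in row 0: changing M[0][1] by delta changes det by delta * cofactor(0,1).
Cofactor C_01 = (-1)^(0+1) * minor(0,1) = 0
Entry delta = 6 - -4 = 10
Det delta = 10 * 0 = 0
New det = -15 + 0 = -15

Answer: -15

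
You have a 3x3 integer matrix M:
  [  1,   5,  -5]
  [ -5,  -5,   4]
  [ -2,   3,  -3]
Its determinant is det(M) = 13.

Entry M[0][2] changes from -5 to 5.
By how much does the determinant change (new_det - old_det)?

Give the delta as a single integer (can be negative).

Answer: -250

Derivation:
Cofactor C_02 = -25
Entry delta = 5 - -5 = 10
Det delta = entry_delta * cofactor = 10 * -25 = -250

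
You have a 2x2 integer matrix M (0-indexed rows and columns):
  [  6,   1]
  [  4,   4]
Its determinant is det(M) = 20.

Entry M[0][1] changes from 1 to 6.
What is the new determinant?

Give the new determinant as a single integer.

det is linear in row 0: changing M[0][1] by delta changes det by delta * cofactor(0,1).
Cofactor C_01 = (-1)^(0+1) * minor(0,1) = -4
Entry delta = 6 - 1 = 5
Det delta = 5 * -4 = -20
New det = 20 + -20 = 0

Answer: 0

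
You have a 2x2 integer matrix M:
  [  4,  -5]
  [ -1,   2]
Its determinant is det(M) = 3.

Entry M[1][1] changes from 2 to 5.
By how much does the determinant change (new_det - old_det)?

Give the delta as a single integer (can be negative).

Answer: 12

Derivation:
Cofactor C_11 = 4
Entry delta = 5 - 2 = 3
Det delta = entry_delta * cofactor = 3 * 4 = 12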